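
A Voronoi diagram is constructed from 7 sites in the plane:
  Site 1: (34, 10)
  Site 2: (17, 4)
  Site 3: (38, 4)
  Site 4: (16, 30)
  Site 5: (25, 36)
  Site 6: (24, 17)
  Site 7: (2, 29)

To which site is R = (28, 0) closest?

Site 3

Since √ is increasing, it suffices to compare squared distances:
d²(R, Site 1) = 36 + 100 = 136
d²(R, Site 2) = 121 + 16 = 137
d²(R, Site 3) = 100 + 16 = 116
d²(R, Site 4) = 144 + 900 = 1044
d²(R, Site 5) = 9 + 1296 = 1305
d²(R, Site 6) = 16 + 289 = 305
d²(R, Site 7) = 676 + 841 = 1517
The smallest is to Site 3, so R lies in the Voronoi region of Site 3.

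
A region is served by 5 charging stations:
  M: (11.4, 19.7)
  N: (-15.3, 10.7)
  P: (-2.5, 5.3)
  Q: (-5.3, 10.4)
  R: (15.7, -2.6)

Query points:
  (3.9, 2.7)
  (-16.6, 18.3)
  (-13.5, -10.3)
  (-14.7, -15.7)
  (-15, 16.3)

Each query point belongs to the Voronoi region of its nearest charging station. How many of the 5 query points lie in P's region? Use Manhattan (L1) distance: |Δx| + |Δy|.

(3.9, 2.7) — d to each: M:24.5, N:27.2, P:9, Q:16.9, R:17.1 → nearest is P
(-16.6, 18.3) — d to each: M:29.4, N:8.9, P:27.1, Q:19.2, R:53.2 → nearest is N
(-13.5, -10.3) — d to each: M:54.9, N:22.8, P:26.6, Q:28.9, R:36.9 → nearest is N
(-14.7, -15.7) — d to each: M:61.5, N:27, P:33.2, Q:35.5, R:43.5 → nearest is N
(-15, 16.3) — d to each: M:29.8, N:5.9, P:23.5, Q:15.6, R:49.6 → nearest is N
1 of the 5 points has P as nearest.

1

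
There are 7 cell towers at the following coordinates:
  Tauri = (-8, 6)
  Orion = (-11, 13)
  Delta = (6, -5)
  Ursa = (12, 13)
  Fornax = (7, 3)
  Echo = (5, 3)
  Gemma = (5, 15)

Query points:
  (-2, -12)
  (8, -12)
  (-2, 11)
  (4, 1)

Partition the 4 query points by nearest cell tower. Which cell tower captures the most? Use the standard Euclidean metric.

Delta

(-2, -12) — d² to each: Tauri:360, Orion:706, Delta:113, Ursa:821, Fornax:306, Echo:274, Gemma:778 → nearest is Delta
(8, -12) — d² to each: Tauri:580, Orion:986, Delta:53, Ursa:641, Fornax:226, Echo:234, Gemma:738 → nearest is Delta
(-2, 11) — d² to each: Tauri:61, Orion:85, Delta:320, Ursa:200, Fornax:145, Echo:113, Gemma:65 → nearest is Tauri
(4, 1) — d² to each: Tauri:169, Orion:369, Delta:40, Ursa:208, Fornax:13, Echo:5, Gemma:197 → nearest is Echo
Tally — Tauri:1, Delta:2, Echo:1. Delta captures the most (2).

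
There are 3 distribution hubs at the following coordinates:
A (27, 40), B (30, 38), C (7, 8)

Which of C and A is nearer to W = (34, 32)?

A

Compare squared distances:
|WC|² = (34−7)² + (32−8)² = 729 + 576 = 1305
|WA|² = (34−27)² + (32−40)² = 49 + 64 = 113
1305 > 113, so A is closer.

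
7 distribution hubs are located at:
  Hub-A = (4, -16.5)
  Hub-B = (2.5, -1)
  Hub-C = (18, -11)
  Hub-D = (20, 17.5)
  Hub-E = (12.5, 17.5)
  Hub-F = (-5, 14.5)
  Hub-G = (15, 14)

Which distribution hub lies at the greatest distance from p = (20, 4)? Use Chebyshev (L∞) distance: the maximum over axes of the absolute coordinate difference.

Hub-F

d(p, Hub-A) = max(16, 20.5) = 20.5
d(p, Hub-B) = max(17.5, 5) = 17.5
d(p, Hub-C) = max(2, 15) = 15
d(p, Hub-D) = max(0, 13.5) = 13.5
d(p, Hub-E) = max(7.5, 13.5) = 13.5
d(p, Hub-F) = max(25, 10.5) = 25
d(p, Hub-G) = max(5, 10) = 10
The largest is to Hub-F.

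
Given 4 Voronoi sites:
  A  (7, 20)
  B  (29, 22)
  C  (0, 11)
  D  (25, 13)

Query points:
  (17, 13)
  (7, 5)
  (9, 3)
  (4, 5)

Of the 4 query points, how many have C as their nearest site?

(17, 13) — d² to each: A:149, B:225, C:293, D:64 → nearest is D
(7, 5) — d² to each: A:225, B:773, C:85, D:388 → nearest is C
(9, 3) — d² to each: A:293, B:761, C:145, D:356 → nearest is C
(4, 5) — d² to each: A:234, B:914, C:52, D:505 → nearest is C
3 of the 4 points have C as nearest.

3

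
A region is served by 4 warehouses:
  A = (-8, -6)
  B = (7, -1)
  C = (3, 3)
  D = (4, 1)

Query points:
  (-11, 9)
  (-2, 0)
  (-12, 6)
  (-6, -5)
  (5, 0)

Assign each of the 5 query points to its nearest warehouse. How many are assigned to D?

1

(-11, 9) — d² to each: A:234, B:424, C:232, D:289 → nearest is C
(-2, 0) — d² to each: A:72, B:82, C:34, D:37 → nearest is C
(-12, 6) — d² to each: A:160, B:410, C:234, D:281 → nearest is A
(-6, -5) — d² to each: A:5, B:185, C:145, D:136 → nearest is A
(5, 0) — d² to each: A:205, B:5, C:13, D:2 → nearest is D
1 of the 5 points has D as nearest.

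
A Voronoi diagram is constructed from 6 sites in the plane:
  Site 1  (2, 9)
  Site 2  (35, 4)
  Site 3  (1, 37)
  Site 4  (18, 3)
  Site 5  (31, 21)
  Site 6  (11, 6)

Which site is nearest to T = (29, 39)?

Site 5

Since √ is increasing, it suffices to compare squared distances:
d²(T, Site 1) = 729 + 900 = 1629
d²(T, Site 2) = 36 + 1225 = 1261
d²(T, Site 3) = 784 + 4 = 788
d²(T, Site 4) = 121 + 1296 = 1417
d²(T, Site 5) = 4 + 324 = 328
d²(T, Site 6) = 324 + 1089 = 1413
Site 5 is nearest.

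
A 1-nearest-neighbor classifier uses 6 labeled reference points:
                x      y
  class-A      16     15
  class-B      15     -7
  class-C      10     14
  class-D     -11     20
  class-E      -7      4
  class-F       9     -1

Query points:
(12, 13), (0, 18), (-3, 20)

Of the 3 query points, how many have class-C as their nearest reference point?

(12, 13) — d² to each: class-A:20, class-B:409, class-C:5, class-D:578, class-E:442, class-F:205 → nearest is class-C
(0, 18) — d² to each: class-A:265, class-B:850, class-C:116, class-D:125, class-E:245, class-F:442 → nearest is class-C
(-3, 20) — d² to each: class-A:386, class-B:1053, class-C:205, class-D:64, class-E:272, class-F:585 → nearest is class-D
2 of the 3 points have class-C as nearest.

2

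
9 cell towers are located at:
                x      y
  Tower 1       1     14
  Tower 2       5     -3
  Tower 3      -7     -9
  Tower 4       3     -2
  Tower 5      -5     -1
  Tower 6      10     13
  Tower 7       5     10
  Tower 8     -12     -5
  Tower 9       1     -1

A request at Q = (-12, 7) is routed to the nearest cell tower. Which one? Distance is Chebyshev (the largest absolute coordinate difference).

Tower 5

d(Q, Tower 1) = max(13, 7) = 13
d(Q, Tower 2) = max(17, 10) = 17
d(Q, Tower 3) = max(5, 16) = 16
d(Q, Tower 4) = max(15, 9) = 15
d(Q, Tower 5) = max(7, 8) = 8
d(Q, Tower 6) = max(22, 6) = 22
d(Q, Tower 7) = max(17, 3) = 17
d(Q, Tower 8) = max(0, 12) = 12
d(Q, Tower 9) = max(13, 8) = 13
Tower 5 is nearest.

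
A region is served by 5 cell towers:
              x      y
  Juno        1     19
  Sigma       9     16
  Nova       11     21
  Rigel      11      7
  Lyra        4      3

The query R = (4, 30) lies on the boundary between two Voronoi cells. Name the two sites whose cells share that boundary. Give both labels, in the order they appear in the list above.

Juno and Nova

Squared distances from R to each site:
d²(R, Juno) = (4−1)² + (30−19)² = 9 + 121 = 130
d²(R, Sigma) = (4−9)² + (30−16)² = 25 + 196 = 221
d²(R, Nova) = (4−11)² + (30−21)² = 49 + 81 = 130
d²(R, Rigel) = (4−11)² + (30−7)² = 49 + 529 = 578
d²(R, Lyra) = (4−4)² + (30−3)² = 0 + 729 = 729
R is equidistant from Juno and Nova (both at squared distance 130), and every other site is strictly farther — so R lies on the Juno–Nova Voronoi edge.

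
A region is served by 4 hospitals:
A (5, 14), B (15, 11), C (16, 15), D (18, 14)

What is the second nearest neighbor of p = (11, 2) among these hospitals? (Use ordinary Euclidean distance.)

Since √ is increasing, it suffices to compare squared distances:
|pA|² = 36 + 144 = 180
|pB|² = 16 + 81 = 97
|pC|² = 25 + 169 = 194
|pD|² = 49 + 144 = 193
Sorted ascending: B, A, D, … — the second-nearest is A.

A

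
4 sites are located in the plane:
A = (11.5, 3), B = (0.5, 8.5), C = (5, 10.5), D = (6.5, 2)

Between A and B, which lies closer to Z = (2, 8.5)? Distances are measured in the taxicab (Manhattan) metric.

d(Z,A) = |2−11.5| + |8.5−3| = 9.5 + 5.5 = 15
d(Z,B) = |2−0.5| + |8.5−8.5| = 1.5 + 0 = 1.5
15 > 1.5, so B is closer.

B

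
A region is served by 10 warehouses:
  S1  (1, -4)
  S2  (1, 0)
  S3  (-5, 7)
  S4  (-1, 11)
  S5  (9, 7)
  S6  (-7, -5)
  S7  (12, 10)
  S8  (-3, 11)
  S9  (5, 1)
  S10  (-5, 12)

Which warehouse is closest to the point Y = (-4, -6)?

Compare squared distances (the ordering matches that of the actual distances):
|YS1|² = 25 + 4 = 29
|YS2|² = 25 + 36 = 61
|YS3|² = 1 + 169 = 170
|YS4|² = 9 + 289 = 298
|YS5|² = 169 + 169 = 338
|YS6|² = 9 + 1 = 10
|YS7|² = 256 + 256 = 512
|YS8|² = 1 + 289 = 290
|YS9|² = 81 + 49 = 130
d²(Y, S10) = 1 + 324 = 325
Minimum is at S6.

S6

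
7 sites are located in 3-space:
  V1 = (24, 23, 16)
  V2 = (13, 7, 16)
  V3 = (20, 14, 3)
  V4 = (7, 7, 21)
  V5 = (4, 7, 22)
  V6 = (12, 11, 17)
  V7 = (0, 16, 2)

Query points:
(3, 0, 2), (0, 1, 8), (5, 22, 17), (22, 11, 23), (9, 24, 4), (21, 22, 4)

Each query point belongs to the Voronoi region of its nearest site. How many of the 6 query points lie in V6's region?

2

(3, 0, 2) — d² to each: V1:1166, V2:345, V3:486, V4:426, V5:450, V6:427, V7:265 → nearest is V7
(0, 1, 8) — d² to each: V1:1124, V2:269, V3:594, V4:254, V5:248, V6:325, V7:261 → nearest is V5
(5, 22, 17) — d² to each: V1:363, V2:290, V3:485, V4:245, V5:251, V6:170, V7:286 → nearest is V6
(22, 11, 23) — d² to each: V1:197, V2:146, V3:413, V4:245, V5:341, V6:136, V7:950 → nearest is V6
(9, 24, 4) — d² to each: V1:370, V2:449, V3:222, V4:582, V5:638, V6:347, V7:149 → nearest is V7
(21, 22, 4) — d² to each: V1:154, V2:433, V3:66, V4:710, V5:838, V6:371, V7:481 → nearest is V3
2 of the 6 points have V6 as nearest.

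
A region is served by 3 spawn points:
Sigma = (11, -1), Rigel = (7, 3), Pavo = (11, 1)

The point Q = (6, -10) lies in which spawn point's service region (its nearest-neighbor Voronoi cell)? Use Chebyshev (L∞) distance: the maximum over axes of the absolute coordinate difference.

d(Q, Sigma) = max(5, 9) = 9
d(Q, Rigel) = max(1, 13) = 13
d(Q, Pavo) = max(5, 11) = 11
The smallest is to Sigma, so Q lies in the Voronoi region of Sigma.

Sigma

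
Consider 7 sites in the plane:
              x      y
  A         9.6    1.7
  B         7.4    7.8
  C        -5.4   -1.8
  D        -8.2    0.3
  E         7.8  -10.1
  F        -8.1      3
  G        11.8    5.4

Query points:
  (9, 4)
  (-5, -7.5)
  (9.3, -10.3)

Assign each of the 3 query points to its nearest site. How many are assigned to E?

1

(9, 4) — d² to each: A:5.65, B:17, C:241, D:309.53, E:200.25, F:293.41, G:9.8 → nearest is A
(-5, -7.5) — d² to each: A:297.8, B:387.85, C:32.65, D:71.08, E:170.6, F:119.86, G:448.65 → nearest is C
(9.3, -10.3) — d² to each: A:144.09, B:331.22, C:288.34, D:418.61, E:2.29, F:479.65, G:252.74 → nearest is E
1 of the 3 points has E as nearest.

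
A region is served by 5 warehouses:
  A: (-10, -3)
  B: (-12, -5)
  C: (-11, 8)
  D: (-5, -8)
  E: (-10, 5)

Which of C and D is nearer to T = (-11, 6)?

Compare squared distances:
|TC|² = (-11−(-11))² + (6−8)² = 0 + 4 = 4
|TD|² = (-11−(-5))² + (6−(-8))² = 36 + 196 = 232
4 < 232, so C is closer.

C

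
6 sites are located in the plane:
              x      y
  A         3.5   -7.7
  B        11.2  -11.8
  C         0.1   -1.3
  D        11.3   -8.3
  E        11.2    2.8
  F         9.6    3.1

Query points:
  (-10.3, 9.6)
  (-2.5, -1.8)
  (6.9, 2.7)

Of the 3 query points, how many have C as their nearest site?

2

(-10.3, 9.6) — d² to each: A:489.73, B:920.21, C:226.97, D:786.97, E:508.49, F:438.26 → nearest is C
(-2.5, -1.8) — d² to each: A:70.81, B:287.69, C:7.01, D:232.69, E:208.85, F:170.42 → nearest is C
(6.9, 2.7) — d² to each: A:119.72, B:228.74, C:62.24, D:140.36, E:18.5, F:7.45 → nearest is F
2 of the 3 points have C as nearest.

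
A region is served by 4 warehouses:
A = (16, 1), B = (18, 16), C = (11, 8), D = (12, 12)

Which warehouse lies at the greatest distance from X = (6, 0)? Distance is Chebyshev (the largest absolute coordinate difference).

d(X,A) = max(10, 1) = 10
d(X,B) = max(12, 16) = 16
d(X,C) = max(5, 8) = 8
d(X,D) = max(6, 12) = 12
The largest is to B.

B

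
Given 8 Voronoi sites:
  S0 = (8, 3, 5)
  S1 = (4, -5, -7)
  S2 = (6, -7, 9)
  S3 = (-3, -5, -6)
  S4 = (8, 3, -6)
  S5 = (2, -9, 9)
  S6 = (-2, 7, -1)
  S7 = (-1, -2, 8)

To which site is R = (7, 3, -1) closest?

Compare squared distances (the ordering matches that of the actual distances):
|RS0|² = (7−8)² + (3−3)² + (-1−5)² = 1 + 0 + 36 = 37
|RS1|² = (7−4)² + (3−(-5))² + (-1−(-7))² = 9 + 64 + 36 = 109
|RS2|² = (7−6)² + (3−(-7))² + (-1−9)² = 1 + 100 + 100 = 201
|RS3|² = (7−(-3))² + (3−(-5))² + (-1−(-6))² = 100 + 64 + 25 = 189
|RS4|² = (7−8)² + (3−3)² + (-1−(-6))² = 1 + 0 + 25 = 26
|RS5|² = (7−2)² + (3−(-9))² + (-1−9)² = 25 + 144 + 100 = 269
|RS6|² = (7−(-2))² + (3−7)² + (-1−(-1))² = 81 + 16 + 0 = 97
|RS7|² = (7−(-1))² + (3−(-2))² + (-1−8)² = 64 + 25 + 81 = 170
Minimum is at S4.

S4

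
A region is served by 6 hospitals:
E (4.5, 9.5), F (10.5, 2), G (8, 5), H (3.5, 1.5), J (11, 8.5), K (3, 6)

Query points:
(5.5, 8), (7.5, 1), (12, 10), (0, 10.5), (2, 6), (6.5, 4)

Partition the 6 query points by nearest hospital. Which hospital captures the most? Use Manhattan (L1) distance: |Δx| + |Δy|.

E

(5.5, 8) — d to each: E:2.5, F:11, G:5.5, H:8.5, J:6, K:4.5 → nearest is E
(7.5, 1) — d to each: E:11.5, F:4, G:4.5, H:4.5, J:11, K:9.5 → nearest is F
(12, 10) — d to each: E:8, F:9.5, G:9, H:17, J:2.5, K:13 → nearest is J
(0, 10.5) — d to each: E:5.5, F:19, G:13.5, H:12.5, J:13, K:7.5 → nearest is E
(2, 6) — d to each: E:6, F:12.5, G:7, H:6, J:11.5, K:1 → nearest is K
(6.5, 4) — d to each: E:7.5, F:6, G:2.5, H:5.5, J:9, K:5.5 → nearest is G
Tally — E:2, F:1, G:1, J:1, K:1. E captures the most (2).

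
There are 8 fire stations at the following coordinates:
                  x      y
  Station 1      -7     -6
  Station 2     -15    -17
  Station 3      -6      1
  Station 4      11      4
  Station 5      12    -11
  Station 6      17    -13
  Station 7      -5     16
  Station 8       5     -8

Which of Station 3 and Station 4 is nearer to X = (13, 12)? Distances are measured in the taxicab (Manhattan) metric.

Station 4

d(X, Station 3) = |13−(-6)| + |12−1| = 19 + 11 = 30
d(X, Station 4) = |13−11| + |12−4| = 2 + 8 = 10
30 > 10, so Station 4 is closer.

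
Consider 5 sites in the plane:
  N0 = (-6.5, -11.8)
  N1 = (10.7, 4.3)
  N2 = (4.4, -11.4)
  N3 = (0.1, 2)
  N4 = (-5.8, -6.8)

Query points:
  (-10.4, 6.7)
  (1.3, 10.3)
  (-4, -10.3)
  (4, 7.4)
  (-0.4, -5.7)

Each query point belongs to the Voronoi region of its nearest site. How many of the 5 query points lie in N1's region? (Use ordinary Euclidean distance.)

(-10.4, 6.7) — d² to each: N0:357.46, N1:450.97, N2:546.65, N3:132.34, N4:203.41 → nearest is N3
(1.3, 10.3) — d² to each: N0:549.25, N1:124.36, N2:480.5, N3:70.33, N4:342.82 → nearest is N3
(-4, -10.3) — d² to each: N0:8.5, N1:429.25, N2:71.77, N3:168.1, N4:15.49 → nearest is N0
(4, 7.4) — d² to each: N0:478.89, N1:54.5, N2:353.6, N3:44.37, N4:297.68 → nearest is N3
(-0.4, -5.7) — d² to each: N0:74.42, N1:223.21, N2:55.53, N3:59.54, N4:30.37 → nearest is N4
0 of the 5 points have N1 as nearest.

0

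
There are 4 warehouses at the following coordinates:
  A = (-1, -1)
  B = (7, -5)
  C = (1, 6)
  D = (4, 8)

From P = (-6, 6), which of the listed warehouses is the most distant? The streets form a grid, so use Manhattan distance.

d(P,A) = 5 + 7 = 12
d(P,B) = 13 + 11 = 24
d(P,C) = 7 + 0 = 7
d(P,D) = 10 + 2 = 12
The largest is to B.

B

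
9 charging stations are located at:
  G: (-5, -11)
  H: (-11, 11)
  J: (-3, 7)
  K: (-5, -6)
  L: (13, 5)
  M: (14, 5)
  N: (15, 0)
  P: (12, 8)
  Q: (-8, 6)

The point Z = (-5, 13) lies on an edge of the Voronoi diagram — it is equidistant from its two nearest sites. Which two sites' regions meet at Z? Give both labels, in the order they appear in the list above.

Squared distances from Z to each site:
|ZG|² = 0 + 576 = 576
|ZH|² = 36 + 4 = 40
|ZJ|² = 4 + 36 = 40
|ZK|² = 0 + 361 = 361
|ZL|² = 324 + 64 = 388
|ZM|² = 361 + 64 = 425
|ZN|² = 400 + 169 = 569
|ZP|² = 289 + 25 = 314
|ZQ|² = 9 + 49 = 58
Z is equidistant from H and J (both at squared distance 40), and every other site is strictly farther — so Z lies on the H–J Voronoi edge.

H and J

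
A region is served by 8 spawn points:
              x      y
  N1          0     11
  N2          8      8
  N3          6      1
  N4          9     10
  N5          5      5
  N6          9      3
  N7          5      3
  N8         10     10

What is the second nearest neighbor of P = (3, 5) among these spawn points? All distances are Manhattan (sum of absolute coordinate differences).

N7

d(P,N1) = |3−0| + |5−11| = 3 + 6 = 9
d(P,N2) = |3−8| + |5−8| = 5 + 3 = 8
d(P,N3) = |3−6| + |5−1| = 3 + 4 = 7
d(P,N4) = |3−9| + |5−10| = 6 + 5 = 11
d(P,N5) = |3−5| + |5−5| = 2 + 0 = 2
d(P,N6) = |3−9| + |5−3| = 6 + 2 = 8
d(P,N7) = |3−5| + |5−3| = 2 + 2 = 4
d(P,N8) = |3−10| + |5−10| = 7 + 5 = 12
Sorted ascending: N5, N7, N3, … — the second-nearest is N7.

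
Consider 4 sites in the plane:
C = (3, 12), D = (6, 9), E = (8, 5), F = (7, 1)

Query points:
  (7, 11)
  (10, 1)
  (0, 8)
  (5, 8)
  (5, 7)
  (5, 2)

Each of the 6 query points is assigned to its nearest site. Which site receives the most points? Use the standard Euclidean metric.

(7, 11) — d² to each: C:17, D:5, E:37, F:100 → nearest is D
(10, 1) — d² to each: C:170, D:80, E:20, F:9 → nearest is F
(0, 8) — d² to each: C:25, D:37, E:73, F:98 → nearest is C
(5, 8) — d² to each: C:20, D:2, E:18, F:53 → nearest is D
(5, 7) — d² to each: C:29, D:5, E:13, F:40 → nearest is D
(5, 2) — d² to each: C:104, D:50, E:18, F:5 → nearest is F
Tally — C:1, D:3, F:2. D captures the most (3).

D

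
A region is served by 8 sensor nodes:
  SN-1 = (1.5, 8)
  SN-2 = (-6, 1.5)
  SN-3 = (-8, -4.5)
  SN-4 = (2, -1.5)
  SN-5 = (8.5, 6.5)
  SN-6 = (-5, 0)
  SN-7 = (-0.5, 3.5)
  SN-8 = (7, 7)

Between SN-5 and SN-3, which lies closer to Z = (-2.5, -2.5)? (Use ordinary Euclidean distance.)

Compare squared distances:
d²(Z, SN-5) = (-2.5−8.5)² + (-2.5−6.5)² = 121 + 81 = 202
d²(Z, SN-3) = (-2.5−(-8))² + (-2.5−(-4.5))² = 30.25 + 4 = 34.25
202 > 34.25, so SN-3 is closer.

SN-3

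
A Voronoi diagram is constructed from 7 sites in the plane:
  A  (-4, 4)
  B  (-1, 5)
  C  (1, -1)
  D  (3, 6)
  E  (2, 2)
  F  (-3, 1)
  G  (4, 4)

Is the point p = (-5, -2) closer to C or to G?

C

Compare squared distances:
|pC|² = (-5−1)² + (-2−(-1))² = 36 + 1 = 37
|pG|² = (-5−4)² + (-2−4)² = 81 + 36 = 117
37 < 117, so C is closer.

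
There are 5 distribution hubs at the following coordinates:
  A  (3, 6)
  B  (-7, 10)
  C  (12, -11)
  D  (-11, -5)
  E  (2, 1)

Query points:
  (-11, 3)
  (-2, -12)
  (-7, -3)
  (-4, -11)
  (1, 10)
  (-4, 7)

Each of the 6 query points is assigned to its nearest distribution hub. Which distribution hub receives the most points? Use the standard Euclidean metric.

(-11, 3) — d² to each: A:205, B:65, C:725, D:64, E:173 → nearest is D
(-2, -12) — d² to each: A:349, B:509, C:197, D:130, E:185 → nearest is D
(-7, -3) — d² to each: A:181, B:169, C:425, D:20, E:97 → nearest is D
(-4, -11) — d² to each: A:338, B:450, C:256, D:85, E:180 → nearest is D
(1, 10) — d² to each: A:20, B:64, C:562, D:369, E:82 → nearest is A
(-4, 7) — d² to each: A:50, B:18, C:580, D:193, E:72 → nearest is B
Tally — A:1, B:1, D:4. D captures the most (4).

D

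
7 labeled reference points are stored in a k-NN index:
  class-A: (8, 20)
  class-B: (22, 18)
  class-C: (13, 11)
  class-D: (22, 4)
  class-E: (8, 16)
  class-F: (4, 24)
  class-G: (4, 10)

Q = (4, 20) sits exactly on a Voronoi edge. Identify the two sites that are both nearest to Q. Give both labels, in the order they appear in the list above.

Squared distances from Q to each site:
d²(Q, class-A) = (4−8)² + (20−20)² = 16 + 0 = 16
d²(Q, class-B) = (4−22)² + (20−18)² = 324 + 4 = 328
d²(Q, class-C) = (4−13)² + (20−11)² = 81 + 81 = 162
d²(Q, class-D) = (4−22)² + (20−4)² = 324 + 256 = 580
d²(Q, class-E) = (4−8)² + (20−16)² = 16 + 16 = 32
d²(Q, class-F) = (4−4)² + (20−24)² = 0 + 16 = 16
d²(Q, class-G) = (4−4)² + (20−10)² = 0 + 100 = 100
Q is equidistant from class-A and class-F (both at squared distance 16), and every other site is strictly farther — so Q lies on the class-A–class-F Voronoi edge.

class-A and class-F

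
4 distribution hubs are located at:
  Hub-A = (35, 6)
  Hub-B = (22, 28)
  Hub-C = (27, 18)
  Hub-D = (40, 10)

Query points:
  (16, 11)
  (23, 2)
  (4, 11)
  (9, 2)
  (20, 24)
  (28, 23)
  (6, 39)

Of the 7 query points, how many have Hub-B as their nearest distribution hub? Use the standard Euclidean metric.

(16, 11) — d² to each: Hub-A:386, Hub-B:325, Hub-C:170, Hub-D:577 → nearest is Hub-C
(23, 2) — d² to each: Hub-A:160, Hub-B:677, Hub-C:272, Hub-D:353 → nearest is Hub-A
(4, 11) — d² to each: Hub-A:986, Hub-B:613, Hub-C:578, Hub-D:1297 → nearest is Hub-C
(9, 2) — d² to each: Hub-A:692, Hub-B:845, Hub-C:580, Hub-D:1025 → nearest is Hub-C
(20, 24) — d² to each: Hub-A:549, Hub-B:20, Hub-C:85, Hub-D:596 → nearest is Hub-B
(28, 23) — d² to each: Hub-A:338, Hub-B:61, Hub-C:26, Hub-D:313 → nearest is Hub-C
(6, 39) — d² to each: Hub-A:1930, Hub-B:377, Hub-C:882, Hub-D:1997 → nearest is Hub-B
2 of the 7 points have Hub-B as nearest.

2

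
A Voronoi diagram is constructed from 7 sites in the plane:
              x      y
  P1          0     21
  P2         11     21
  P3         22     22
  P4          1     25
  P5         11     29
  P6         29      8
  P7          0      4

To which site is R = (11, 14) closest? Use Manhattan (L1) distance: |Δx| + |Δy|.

P2

d(R,P1) = |11−0| + |14−21| = 11 + 7 = 18
d(R,P2) = |11−11| + |14−21| = 0 + 7 = 7
d(R,P3) = |11−22| + |14−22| = 11 + 8 = 19
d(R,P4) = |11−1| + |14−25| = 10 + 11 = 21
d(R,P5) = |11−11| + |14−29| = 0 + 15 = 15
d(R,P6) = |11−29| + |14−8| = 18 + 6 = 24
d(R,P7) = |11−0| + |14−4| = 11 + 10 = 21
The smallest is to P2, so R lies in the Voronoi region of P2.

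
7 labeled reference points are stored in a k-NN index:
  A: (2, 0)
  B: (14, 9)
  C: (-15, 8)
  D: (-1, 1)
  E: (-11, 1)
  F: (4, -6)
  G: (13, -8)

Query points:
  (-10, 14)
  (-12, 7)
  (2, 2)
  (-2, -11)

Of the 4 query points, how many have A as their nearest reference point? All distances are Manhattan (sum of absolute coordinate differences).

1

(-10, 14) — d to each: A:26, B:29, C:11, D:22, E:14, F:34, G:45 → nearest is C
(-12, 7) — d to each: A:21, B:28, C:4, D:17, E:7, F:29, G:40 → nearest is C
(2, 2) — d to each: A:2, B:19, C:23, D:4, E:14, F:10, G:21 → nearest is A
(-2, -11) — d to each: A:15, B:36, C:32, D:13, E:21, F:11, G:18 → nearest is F
1 of the 4 points has A as nearest.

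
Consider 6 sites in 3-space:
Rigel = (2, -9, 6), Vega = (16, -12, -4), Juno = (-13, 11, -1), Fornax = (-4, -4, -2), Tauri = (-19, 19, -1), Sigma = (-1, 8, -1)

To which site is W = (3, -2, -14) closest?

Fornax

Since √ is increasing, it suffices to compare squared distances:
d²(W, Rigel) = 1 + 49 + 400 = 450
d²(W, Vega) = 169 + 100 + 100 = 369
d²(W, Juno) = 256 + 169 + 169 = 594
d²(W, Fornax) = 49 + 4 + 144 = 197
d²(W, Tauri) = 484 + 441 + 169 = 1094
d²(W, Sigma) = 16 + 100 + 169 = 285
Fornax is nearest.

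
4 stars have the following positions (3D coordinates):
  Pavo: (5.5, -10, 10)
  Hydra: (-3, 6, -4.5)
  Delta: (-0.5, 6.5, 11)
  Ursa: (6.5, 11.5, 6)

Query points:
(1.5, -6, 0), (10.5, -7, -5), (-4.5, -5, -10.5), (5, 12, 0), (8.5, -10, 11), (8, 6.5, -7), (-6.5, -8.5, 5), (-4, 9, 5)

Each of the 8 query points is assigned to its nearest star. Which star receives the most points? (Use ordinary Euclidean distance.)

(1.5, -6, 0) — d² to each: Pavo:132, Hydra:184.5, Delta:281.25, Ursa:367.25 → nearest is Pavo
(10.5, -7, -5) — d² to each: Pavo:259, Hydra:351.5, Delta:559.25, Ursa:479.25 → nearest is Pavo
(-4.5, -5, -10.5) — d² to each: Pavo:545.25, Hydra:159.25, Delta:610.5, Ursa:665.5 → nearest is Hydra
(5, 12, 0) — d² to each: Pavo:584.25, Hydra:120.25, Delta:181.5, Ursa:38.5 → nearest is Ursa
(8.5, -10, 11) — d² to each: Pavo:10, Hydra:628.5, Delta:353.25, Ursa:491.25 → nearest is Pavo
(8, 6.5, -7) — d² to each: Pavo:567.5, Hydra:127.5, Delta:396.25, Ursa:196.25 → nearest is Hydra
(-6.5, -8.5, 5) — d² to each: Pavo:171.25, Hydra:312.75, Delta:297, Ursa:570 → nearest is Pavo
(-4, 9, 5) — d² to each: Pavo:476.25, Hydra:100.25, Delta:54.5, Ursa:117.5 → nearest is Delta
Tally — Pavo:4, Hydra:2, Delta:1, Ursa:1. Pavo captures the most (4).

Pavo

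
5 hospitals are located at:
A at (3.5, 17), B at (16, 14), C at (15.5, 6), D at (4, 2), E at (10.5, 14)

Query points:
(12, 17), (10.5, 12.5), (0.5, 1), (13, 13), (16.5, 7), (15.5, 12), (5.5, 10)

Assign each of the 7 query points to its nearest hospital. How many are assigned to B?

(12, 17) — d² to each: A:72.25, B:25, C:133.25, D:289, E:11.25 → nearest is E
(10.5, 12.5) — d² to each: A:69.25, B:32.5, C:67.25, D:152.5, E:2.25 → nearest is E
(0.5, 1) — d² to each: A:265, B:409.25, C:250, D:13.25, E:269 → nearest is D
(13, 13) — d² to each: A:106.25, B:10, C:55.25, D:202, E:7.25 → nearest is E
(16.5, 7) — d² to each: A:269, B:49.25, C:2, D:181.25, E:85 → nearest is C
(15.5, 12) — d² to each: A:169, B:4.25, C:36, D:232.25, E:29 → nearest is B
(5.5, 10) — d² to each: A:53, B:126.25, C:116, D:66.25, E:41 → nearest is E
1 of the 7 points has B as nearest.

1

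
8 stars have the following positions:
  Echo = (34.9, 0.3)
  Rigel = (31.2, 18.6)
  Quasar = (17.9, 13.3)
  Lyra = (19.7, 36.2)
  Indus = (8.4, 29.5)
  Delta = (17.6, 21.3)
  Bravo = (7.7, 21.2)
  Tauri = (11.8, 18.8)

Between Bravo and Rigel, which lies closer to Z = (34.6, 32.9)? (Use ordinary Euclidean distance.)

Rigel

Compare squared distances:
d²(Z, Bravo) = (34.6−7.7)² + (32.9−21.2)² = 723.61 + 136.89 = 860.5
d²(Z, Rigel) = (34.6−31.2)² + (32.9−18.6)² = 11.56 + 204.49 = 216.05
860.5 > 216.05, so Rigel is closer.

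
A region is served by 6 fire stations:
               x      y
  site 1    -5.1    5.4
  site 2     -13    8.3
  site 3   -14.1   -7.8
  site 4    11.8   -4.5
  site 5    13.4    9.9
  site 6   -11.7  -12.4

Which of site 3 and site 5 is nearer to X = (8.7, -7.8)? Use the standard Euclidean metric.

site 5

Compare squared distances:
d²(X, site 3) = (8.7−(-14.1))² + (-7.8−(-7.8))² = 519.84 + 0 = 519.84
d²(X, site 5) = (8.7−13.4)² + (-7.8−9.9)² = 22.09 + 313.29 = 335.38
519.84 > 335.38, so site 5 is closer.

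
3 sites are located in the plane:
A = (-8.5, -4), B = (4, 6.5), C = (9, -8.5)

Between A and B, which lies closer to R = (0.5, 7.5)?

B

Compare squared distances:
|RA|² = (0.5−(-8.5))² + (7.5−(-4))² = 81 + 132.25 = 213.25
|RB|² = (0.5−4)² + (7.5−6.5)² = 12.25 + 1 = 13.25
213.25 > 13.25, so B is closer.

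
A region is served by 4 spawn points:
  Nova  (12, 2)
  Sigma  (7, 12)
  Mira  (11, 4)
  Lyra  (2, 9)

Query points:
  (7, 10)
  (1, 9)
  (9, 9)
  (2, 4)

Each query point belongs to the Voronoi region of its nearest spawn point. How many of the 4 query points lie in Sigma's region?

(7, 10) — d² to each: Nova:89, Sigma:4, Mira:52, Lyra:26 → nearest is Sigma
(1, 9) — d² to each: Nova:170, Sigma:45, Mira:125, Lyra:1 → nearest is Lyra
(9, 9) — d² to each: Nova:58, Sigma:13, Mira:29, Lyra:49 → nearest is Sigma
(2, 4) — d² to each: Nova:104, Sigma:89, Mira:81, Lyra:25 → nearest is Lyra
2 of the 4 points have Sigma as nearest.

2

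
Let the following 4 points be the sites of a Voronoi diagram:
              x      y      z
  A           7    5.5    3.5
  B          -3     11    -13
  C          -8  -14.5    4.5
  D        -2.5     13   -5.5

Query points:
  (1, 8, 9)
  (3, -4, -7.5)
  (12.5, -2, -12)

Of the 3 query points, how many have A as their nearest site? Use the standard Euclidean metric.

3

(1, 8, 9) — d² to each: A:72.5, B:509, C:607.5, D:247.5 → nearest is A
(3, -4, -7.5) — d² to each: A:227.25, B:291.25, C:375.25, D:323.25 → nearest is A
(12.5, -2, -12) — d² to each: A:326.75, B:410.25, C:848.75, D:492.25 → nearest is A
3 of the 3 points have A as nearest.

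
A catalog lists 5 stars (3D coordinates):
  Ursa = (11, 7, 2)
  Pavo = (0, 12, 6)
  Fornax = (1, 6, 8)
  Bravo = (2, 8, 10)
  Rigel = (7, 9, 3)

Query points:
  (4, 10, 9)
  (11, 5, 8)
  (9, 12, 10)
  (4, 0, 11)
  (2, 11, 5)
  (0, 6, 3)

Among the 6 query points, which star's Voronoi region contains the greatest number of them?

Fornax

(4, 10, 9) — d² to each: Ursa:107, Pavo:29, Fornax:26, Bravo:9, Rigel:46 → nearest is Bravo
(11, 5, 8) — d² to each: Ursa:40, Pavo:174, Fornax:101, Bravo:94, Rigel:57 → nearest is Ursa
(9, 12, 10) — d² to each: Ursa:93, Pavo:97, Fornax:104, Bravo:65, Rigel:62 → nearest is Rigel
(4, 0, 11) — d² to each: Ursa:179, Pavo:185, Fornax:54, Bravo:69, Rigel:154 → nearest is Fornax
(2, 11, 5) — d² to each: Ursa:106, Pavo:6, Fornax:35, Bravo:34, Rigel:33 → nearest is Pavo
(0, 6, 3) — d² to each: Ursa:123, Pavo:45, Fornax:26, Bravo:57, Rigel:58 → nearest is Fornax
Tally — Ursa:1, Pavo:1, Fornax:2, Bravo:1, Rigel:1. Fornax captures the most (2).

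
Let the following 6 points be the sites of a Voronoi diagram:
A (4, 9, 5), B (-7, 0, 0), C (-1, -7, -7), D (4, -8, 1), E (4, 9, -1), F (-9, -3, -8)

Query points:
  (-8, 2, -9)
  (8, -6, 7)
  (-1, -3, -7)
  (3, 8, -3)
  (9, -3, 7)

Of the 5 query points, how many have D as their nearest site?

2

(-8, 2, -9) — d² to each: A:389, B:86, C:134, D:344, E:257, F:27 → nearest is F
(8, -6, 7) — d² to each: A:245, B:310, C:278, D:56, E:305, F:523 → nearest is D
(-1, -3, -7) — d² to each: A:313, B:94, C:16, D:114, E:205, F:65 → nearest is C
(3, 8, -3) — d² to each: A:66, B:173, C:257, D:273, E:6, F:290 → nearest is E
(9, -3, 7) — d² to each: A:173, B:314, C:312, D:86, E:233, F:549 → nearest is D
2 of the 5 points have D as nearest.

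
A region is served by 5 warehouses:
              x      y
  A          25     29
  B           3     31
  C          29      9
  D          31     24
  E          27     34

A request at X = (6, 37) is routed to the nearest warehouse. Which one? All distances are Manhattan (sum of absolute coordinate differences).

B

d(X,A) = |6−25| + |37−29| = 19 + 8 = 27
d(X,B) = |6−3| + |37−31| = 3 + 6 = 9
d(X,C) = |6−29| + |37−9| = 23 + 28 = 51
d(X,D) = |6−31| + |37−24| = 25 + 13 = 38
d(X,E) = |6−27| + |37−34| = 21 + 3 = 24
Minimum is at B.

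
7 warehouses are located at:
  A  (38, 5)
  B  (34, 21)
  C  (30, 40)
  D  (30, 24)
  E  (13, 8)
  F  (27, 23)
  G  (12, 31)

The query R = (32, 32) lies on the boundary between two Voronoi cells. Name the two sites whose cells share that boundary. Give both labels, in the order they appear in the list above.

C and D

Squared distances from R to each site:
|RA|² = (32−38)² + (32−5)² = 36 + 729 = 765
|RB|² = (32−34)² + (32−21)² = 4 + 121 = 125
|RC|² = (32−30)² + (32−40)² = 4 + 64 = 68
|RD|² = (32−30)² + (32−24)² = 4 + 64 = 68
|RE|² = (32−13)² + (32−8)² = 361 + 576 = 937
|RF|² = (32−27)² + (32−23)² = 25 + 81 = 106
|RG|² = (32−12)² + (32−31)² = 400 + 1 = 401
R is equidistant from C and D (both at squared distance 68), and every other site is strictly farther — so R lies on the C–D Voronoi edge.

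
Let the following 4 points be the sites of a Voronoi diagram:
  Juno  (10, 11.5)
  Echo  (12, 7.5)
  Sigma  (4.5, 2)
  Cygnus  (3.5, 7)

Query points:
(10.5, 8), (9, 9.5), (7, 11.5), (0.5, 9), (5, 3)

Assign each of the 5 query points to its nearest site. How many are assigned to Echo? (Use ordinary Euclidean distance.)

1

(10.5, 8) — d² to each: Juno:12.5, Echo:2.5, Sigma:72, Cygnus:50 → nearest is Echo
(9, 9.5) — d² to each: Juno:5, Echo:13, Sigma:76.5, Cygnus:36.5 → nearest is Juno
(7, 11.5) — d² to each: Juno:9, Echo:41, Sigma:96.5, Cygnus:32.5 → nearest is Juno
(0.5, 9) — d² to each: Juno:96.5, Echo:134.5, Sigma:65, Cygnus:13 → nearest is Cygnus
(5, 3) — d² to each: Juno:97.25, Echo:69.25, Sigma:1.25, Cygnus:18.25 → nearest is Sigma
1 of the 5 points has Echo as nearest.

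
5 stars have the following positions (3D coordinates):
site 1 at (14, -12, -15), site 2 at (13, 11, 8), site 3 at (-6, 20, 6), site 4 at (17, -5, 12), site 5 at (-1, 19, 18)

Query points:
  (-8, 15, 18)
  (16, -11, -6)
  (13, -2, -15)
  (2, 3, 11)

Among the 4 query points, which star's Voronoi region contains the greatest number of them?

(-8, 15, 18) — d² to each: site 1:2302, site 2:557, site 3:173, site 4:1061, site 5:65 → nearest is site 5
(16, -11, -6) — d² to each: site 1:86, site 2:689, site 3:1589, site 4:361, site 5:1765 → nearest is site 1
(13, -2, -15) — d² to each: site 1:101, site 2:698, site 3:1286, site 4:754, site 5:1726 → nearest is site 1
(2, 3, 11) — d² to each: site 1:1045, site 2:194, site 3:378, site 4:290, site 5:314 → nearest is site 2
Tally — site 1:2, site 2:1, site 5:1. site 1 captures the most (2).

site 1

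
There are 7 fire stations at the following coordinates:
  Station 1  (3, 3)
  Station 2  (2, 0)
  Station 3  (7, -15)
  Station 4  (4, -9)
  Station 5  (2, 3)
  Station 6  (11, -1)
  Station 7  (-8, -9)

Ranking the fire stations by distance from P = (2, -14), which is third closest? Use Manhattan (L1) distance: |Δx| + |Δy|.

Station 2

d(P, Station 1) = 1 + 17 = 18
d(P, Station 2) = 0 + 14 = 14
d(P, Station 3) = 5 + 1 = 6
d(P, Station 4) = 2 + 5 = 7
d(P, Station 5) = 0 + 17 = 17
d(P, Station 6) = 9 + 13 = 22
d(P, Station 7) = 10 + 5 = 15
Sorted ascending: Station 3, Station 4, Station 2, Station 7, … — the third-nearest is Station 2.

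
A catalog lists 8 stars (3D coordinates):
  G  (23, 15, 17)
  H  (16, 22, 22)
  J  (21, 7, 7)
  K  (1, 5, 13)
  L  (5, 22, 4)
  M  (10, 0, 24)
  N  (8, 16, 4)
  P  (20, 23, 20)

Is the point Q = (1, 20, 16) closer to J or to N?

Compare squared distances:
|QJ|² = (1−21)² + (20−7)² + (16−7)² = 400 + 169 + 81 = 650
|QN|² = (1−8)² + (20−16)² + (16−4)² = 49 + 16 + 144 = 209
650 > 209, so N is closer.

N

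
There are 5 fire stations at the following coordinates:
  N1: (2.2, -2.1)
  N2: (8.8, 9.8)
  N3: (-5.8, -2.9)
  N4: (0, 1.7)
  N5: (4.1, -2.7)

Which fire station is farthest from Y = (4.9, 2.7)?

N3

Compare squared distances (the ordering matches that of the actual distances):
|YN1|² = 7.29 + 23.04 = 30.33
|YN2|² = 15.21 + 50.41 = 65.62
|YN3|² = 114.49 + 31.36 = 145.85
|YN4|² = 24.01 + 1 = 25.01
|YN5|² = 0.64 + 29.16 = 29.8
The largest is to N3.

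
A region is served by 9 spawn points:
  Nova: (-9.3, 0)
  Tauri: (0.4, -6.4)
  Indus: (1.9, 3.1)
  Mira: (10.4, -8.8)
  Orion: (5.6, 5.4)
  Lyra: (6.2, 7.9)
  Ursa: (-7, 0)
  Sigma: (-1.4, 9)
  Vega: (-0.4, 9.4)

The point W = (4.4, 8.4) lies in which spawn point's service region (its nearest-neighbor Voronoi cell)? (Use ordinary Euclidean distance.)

Lyra

Compare squared distances (the ordering matches that of the actual distances):
d²(W, Nova) = 187.69 + 70.56 = 258.25
d²(W, Tauri) = 16 + 219.04 = 235.04
d²(W, Indus) = 6.25 + 28.09 = 34.34
d²(W, Mira) = 36 + 295.84 = 331.84
d²(W, Orion) = 1.44 + 9 = 10.44
d²(W, Lyra) = 3.24 + 0.25 = 3.49
d²(W, Ursa) = 129.96 + 70.56 = 200.52
d²(W, Sigma) = 33.64 + 0.36 = 34
d²(W, Vega) = 23.04 + 1 = 24.04
The smallest is to Lyra, so W lies in the Voronoi region of Lyra.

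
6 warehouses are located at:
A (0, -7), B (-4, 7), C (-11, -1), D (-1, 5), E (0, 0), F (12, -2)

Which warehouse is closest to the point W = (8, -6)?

F

Squared Euclidean distances:
|WA|² = (8−0)² + (-6−(-7))² = 64 + 1 = 65
|WB|² = (8−(-4))² + (-6−7)² = 144 + 169 = 313
|WC|² = (8−(-11))² + (-6−(-1))² = 361 + 25 = 386
|WD|² = (8−(-1))² + (-6−5)² = 81 + 121 = 202
|WE|² = (8−0)² + (-6−0)² = 64 + 36 = 100
|WF|² = (8−12)² + (-6−(-2))² = 16 + 16 = 32
F is nearest.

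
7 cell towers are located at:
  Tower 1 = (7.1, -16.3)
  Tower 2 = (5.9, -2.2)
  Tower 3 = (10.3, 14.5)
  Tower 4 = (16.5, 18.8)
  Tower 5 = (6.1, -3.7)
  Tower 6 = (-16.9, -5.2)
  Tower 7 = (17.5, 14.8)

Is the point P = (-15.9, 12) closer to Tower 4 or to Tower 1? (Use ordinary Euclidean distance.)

Compare squared distances:
d²(P, Tower 4) = (-15.9−16.5)² + (12−18.8)² = 1049.76 + 46.24 = 1096
d²(P, Tower 1) = (-15.9−7.1)² + (12−(-16.3))² = 529 + 800.89 = 1329.89
1096 < 1329.89, so Tower 4 is closer.

Tower 4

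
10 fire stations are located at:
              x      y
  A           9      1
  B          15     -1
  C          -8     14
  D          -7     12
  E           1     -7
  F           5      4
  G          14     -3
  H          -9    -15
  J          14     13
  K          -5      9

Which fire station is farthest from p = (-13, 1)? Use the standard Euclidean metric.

Squared Euclidean distances:
|pA|² = 484 + 0 = 484
|pB|² = 784 + 4 = 788
|pC|² = 25 + 169 = 194
|pD|² = 36 + 121 = 157
|pE|² = 196 + 64 = 260
|pF|² = 324 + 9 = 333
|pG|² = 729 + 16 = 745
|pH|² = 16 + 256 = 272
|pJ|² = 729 + 144 = 873
|pK|² = 64 + 64 = 128
The largest is to J.

J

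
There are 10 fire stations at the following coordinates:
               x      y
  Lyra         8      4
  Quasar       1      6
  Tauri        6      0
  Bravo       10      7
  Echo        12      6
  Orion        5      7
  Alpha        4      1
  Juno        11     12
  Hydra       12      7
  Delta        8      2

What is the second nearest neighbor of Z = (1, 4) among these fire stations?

Alpha

Since √ is increasing, it suffices to compare squared distances:
d²(Z, Lyra) = 49 + 0 = 49
d²(Z, Quasar) = 0 + 4 = 4
d²(Z, Tauri) = 25 + 16 = 41
d²(Z, Bravo) = 81 + 9 = 90
d²(Z, Echo) = 121 + 4 = 125
d²(Z, Orion) = 16 + 9 = 25
d²(Z, Alpha) = 9 + 9 = 18
d²(Z, Juno) = 100 + 64 = 164
d²(Z, Hydra) = 121 + 9 = 130
d²(Z, Delta) = 49 + 4 = 53
Sorted ascending: Quasar, Alpha, Orion, … — the second-nearest is Alpha.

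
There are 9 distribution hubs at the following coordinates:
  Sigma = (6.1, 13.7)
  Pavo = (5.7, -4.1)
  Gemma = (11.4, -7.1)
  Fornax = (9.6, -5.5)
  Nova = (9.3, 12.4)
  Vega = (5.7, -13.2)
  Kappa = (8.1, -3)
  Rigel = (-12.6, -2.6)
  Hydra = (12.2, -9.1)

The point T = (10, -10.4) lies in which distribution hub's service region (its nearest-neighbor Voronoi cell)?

Since √ is increasing, it suffices to compare squared distances:
d²(T, Sigma) = 15.21 + 580.81 = 596.02
d²(T, Pavo) = 18.49 + 39.69 = 58.18
d²(T, Gemma) = 1.96 + 10.89 = 12.85
d²(T, Fornax) = 0.16 + 24.01 = 24.17
d²(T, Nova) = 0.49 + 519.84 = 520.33
d²(T, Vega) = 18.49 + 7.84 = 26.33
d²(T, Kappa) = 3.61 + 54.76 = 58.37
d²(T, Rigel) = 510.76 + 60.84 = 571.6
d²(T, Hydra) = 4.84 + 1.69 = 6.53
The smallest is to Hydra, so T lies in the Voronoi region of Hydra.

Hydra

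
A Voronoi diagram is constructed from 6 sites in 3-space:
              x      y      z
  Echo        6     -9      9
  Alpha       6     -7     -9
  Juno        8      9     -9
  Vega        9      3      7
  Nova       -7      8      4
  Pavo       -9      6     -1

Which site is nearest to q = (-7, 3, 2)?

Since √ is increasing, it suffices to compare squared distances:
d²(q, Echo) = 169 + 144 + 49 = 362
d²(q, Alpha) = 169 + 100 + 121 = 390
d²(q, Juno) = 225 + 36 + 121 = 382
d²(q, Vega) = 256 + 0 + 25 = 281
d²(q, Nova) = 0 + 25 + 4 = 29
d²(q, Pavo) = 4 + 9 + 9 = 22
Minimum is at Pavo.

Pavo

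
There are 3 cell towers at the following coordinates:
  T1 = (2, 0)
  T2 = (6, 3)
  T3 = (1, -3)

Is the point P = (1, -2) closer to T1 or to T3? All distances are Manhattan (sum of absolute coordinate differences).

T3

d(P,T1) = |1−2| + |-2−0| = 1 + 2 = 3
d(P,T3) = |1−1| + |-2−(-3)| = 0 + 1 = 1
3 > 1, so T3 is closer.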